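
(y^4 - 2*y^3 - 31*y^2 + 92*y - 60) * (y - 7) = y^5 - 9*y^4 - 17*y^3 + 309*y^2 - 704*y + 420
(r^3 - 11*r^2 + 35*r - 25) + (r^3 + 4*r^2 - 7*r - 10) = 2*r^3 - 7*r^2 + 28*r - 35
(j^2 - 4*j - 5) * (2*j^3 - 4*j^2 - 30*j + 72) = 2*j^5 - 12*j^4 - 24*j^3 + 212*j^2 - 138*j - 360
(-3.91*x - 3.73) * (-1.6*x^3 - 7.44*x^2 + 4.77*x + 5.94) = 6.256*x^4 + 35.0584*x^3 + 9.1005*x^2 - 41.0175*x - 22.1562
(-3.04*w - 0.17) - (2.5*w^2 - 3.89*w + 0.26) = -2.5*w^2 + 0.85*w - 0.43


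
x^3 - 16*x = x*(x - 4)*(x + 4)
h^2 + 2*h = h*(h + 2)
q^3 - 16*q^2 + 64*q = q*(q - 8)^2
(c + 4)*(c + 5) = c^2 + 9*c + 20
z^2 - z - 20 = (z - 5)*(z + 4)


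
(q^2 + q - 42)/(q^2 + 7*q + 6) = (q^2 + q - 42)/(q^2 + 7*q + 6)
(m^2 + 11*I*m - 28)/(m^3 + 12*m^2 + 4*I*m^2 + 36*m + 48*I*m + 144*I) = (m + 7*I)/(m^2 + 12*m + 36)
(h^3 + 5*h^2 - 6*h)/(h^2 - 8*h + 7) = h*(h + 6)/(h - 7)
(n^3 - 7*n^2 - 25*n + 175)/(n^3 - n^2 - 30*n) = (n^2 - 12*n + 35)/(n*(n - 6))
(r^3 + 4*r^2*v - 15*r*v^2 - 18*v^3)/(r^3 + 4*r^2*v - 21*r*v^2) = (r^2 + 7*r*v + 6*v^2)/(r*(r + 7*v))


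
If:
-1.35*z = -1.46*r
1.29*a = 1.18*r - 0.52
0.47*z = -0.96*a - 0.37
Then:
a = -0.39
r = 0.01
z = 0.01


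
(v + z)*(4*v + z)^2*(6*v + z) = 96*v^4 + 160*v^3*z + 78*v^2*z^2 + 15*v*z^3 + z^4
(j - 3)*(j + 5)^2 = j^3 + 7*j^2 - 5*j - 75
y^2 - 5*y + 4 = (y - 4)*(y - 1)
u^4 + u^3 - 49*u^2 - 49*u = u*(u - 7)*(u + 1)*(u + 7)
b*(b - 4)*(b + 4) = b^3 - 16*b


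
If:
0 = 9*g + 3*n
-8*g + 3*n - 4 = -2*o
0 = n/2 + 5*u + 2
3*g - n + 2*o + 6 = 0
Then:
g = -10/23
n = 30/23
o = -39/23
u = -61/115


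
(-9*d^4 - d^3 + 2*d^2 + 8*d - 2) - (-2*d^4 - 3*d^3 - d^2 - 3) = -7*d^4 + 2*d^3 + 3*d^2 + 8*d + 1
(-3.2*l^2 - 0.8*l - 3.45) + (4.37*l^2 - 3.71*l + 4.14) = 1.17*l^2 - 4.51*l + 0.69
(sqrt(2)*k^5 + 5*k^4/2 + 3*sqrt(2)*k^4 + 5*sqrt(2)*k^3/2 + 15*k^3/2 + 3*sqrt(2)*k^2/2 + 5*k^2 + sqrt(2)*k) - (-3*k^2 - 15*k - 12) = sqrt(2)*k^5 + 5*k^4/2 + 3*sqrt(2)*k^4 + 5*sqrt(2)*k^3/2 + 15*k^3/2 + 3*sqrt(2)*k^2/2 + 8*k^2 + sqrt(2)*k + 15*k + 12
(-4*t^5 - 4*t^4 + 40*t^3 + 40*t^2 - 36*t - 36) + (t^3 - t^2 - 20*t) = -4*t^5 - 4*t^4 + 41*t^3 + 39*t^2 - 56*t - 36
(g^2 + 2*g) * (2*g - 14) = 2*g^3 - 10*g^2 - 28*g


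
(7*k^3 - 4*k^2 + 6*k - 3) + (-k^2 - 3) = 7*k^3 - 5*k^2 + 6*k - 6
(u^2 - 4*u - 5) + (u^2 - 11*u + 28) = 2*u^2 - 15*u + 23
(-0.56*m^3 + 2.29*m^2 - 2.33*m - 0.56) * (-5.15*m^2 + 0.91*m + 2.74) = 2.884*m^5 - 12.3031*m^4 + 12.549*m^3 + 7.0383*m^2 - 6.8938*m - 1.5344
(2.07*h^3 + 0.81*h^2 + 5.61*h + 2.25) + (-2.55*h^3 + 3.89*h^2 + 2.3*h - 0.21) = -0.48*h^3 + 4.7*h^2 + 7.91*h + 2.04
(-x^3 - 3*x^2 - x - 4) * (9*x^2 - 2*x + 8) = -9*x^5 - 25*x^4 - 11*x^3 - 58*x^2 - 32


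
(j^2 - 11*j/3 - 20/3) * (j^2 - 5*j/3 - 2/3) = j^4 - 16*j^3/3 - 11*j^2/9 + 122*j/9 + 40/9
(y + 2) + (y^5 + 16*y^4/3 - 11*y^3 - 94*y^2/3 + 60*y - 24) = y^5 + 16*y^4/3 - 11*y^3 - 94*y^2/3 + 61*y - 22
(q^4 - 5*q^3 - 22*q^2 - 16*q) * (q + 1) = q^5 - 4*q^4 - 27*q^3 - 38*q^2 - 16*q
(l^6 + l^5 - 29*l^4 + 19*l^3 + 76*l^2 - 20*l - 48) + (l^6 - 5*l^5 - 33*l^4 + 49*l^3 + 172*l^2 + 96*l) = 2*l^6 - 4*l^5 - 62*l^4 + 68*l^3 + 248*l^2 + 76*l - 48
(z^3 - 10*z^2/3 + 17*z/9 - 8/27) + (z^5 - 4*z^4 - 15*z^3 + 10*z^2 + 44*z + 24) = z^5 - 4*z^4 - 14*z^3 + 20*z^2/3 + 413*z/9 + 640/27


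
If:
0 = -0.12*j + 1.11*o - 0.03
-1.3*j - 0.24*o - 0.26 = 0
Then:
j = -0.20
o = 0.01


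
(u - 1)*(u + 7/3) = u^2 + 4*u/3 - 7/3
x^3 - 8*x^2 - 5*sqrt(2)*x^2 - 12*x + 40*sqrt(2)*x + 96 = (x - 8)*(x - 6*sqrt(2))*(x + sqrt(2))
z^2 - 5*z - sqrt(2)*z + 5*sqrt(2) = (z - 5)*(z - sqrt(2))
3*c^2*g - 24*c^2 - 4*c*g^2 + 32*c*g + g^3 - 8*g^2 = (-3*c + g)*(-c + g)*(g - 8)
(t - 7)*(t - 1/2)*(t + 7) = t^3 - t^2/2 - 49*t + 49/2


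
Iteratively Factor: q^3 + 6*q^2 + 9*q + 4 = (q + 4)*(q^2 + 2*q + 1) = (q + 1)*(q + 4)*(q + 1)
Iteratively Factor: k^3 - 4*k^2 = (k)*(k^2 - 4*k) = k*(k - 4)*(k)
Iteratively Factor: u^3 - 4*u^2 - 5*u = (u + 1)*(u^2 - 5*u) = (u - 5)*(u + 1)*(u)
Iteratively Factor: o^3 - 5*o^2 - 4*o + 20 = (o - 5)*(o^2 - 4) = (o - 5)*(o + 2)*(o - 2)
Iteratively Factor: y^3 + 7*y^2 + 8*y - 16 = (y + 4)*(y^2 + 3*y - 4) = (y + 4)^2*(y - 1)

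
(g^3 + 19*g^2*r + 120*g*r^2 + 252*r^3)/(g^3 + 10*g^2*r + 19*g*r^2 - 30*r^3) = (-g^2 - 13*g*r - 42*r^2)/(-g^2 - 4*g*r + 5*r^2)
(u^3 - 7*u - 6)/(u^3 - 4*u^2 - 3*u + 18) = (u + 1)/(u - 3)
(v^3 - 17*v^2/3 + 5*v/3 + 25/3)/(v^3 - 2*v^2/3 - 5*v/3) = (v - 5)/v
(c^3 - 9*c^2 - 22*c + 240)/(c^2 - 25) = (c^2 - 14*c + 48)/(c - 5)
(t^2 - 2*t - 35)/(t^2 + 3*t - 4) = (t^2 - 2*t - 35)/(t^2 + 3*t - 4)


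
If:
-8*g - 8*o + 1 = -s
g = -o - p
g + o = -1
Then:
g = -o - 1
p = 1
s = -9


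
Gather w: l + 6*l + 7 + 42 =7*l + 49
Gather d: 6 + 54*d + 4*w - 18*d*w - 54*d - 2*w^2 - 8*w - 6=-18*d*w - 2*w^2 - 4*w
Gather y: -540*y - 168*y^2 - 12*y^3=-12*y^3 - 168*y^2 - 540*y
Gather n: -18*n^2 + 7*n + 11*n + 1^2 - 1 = -18*n^2 + 18*n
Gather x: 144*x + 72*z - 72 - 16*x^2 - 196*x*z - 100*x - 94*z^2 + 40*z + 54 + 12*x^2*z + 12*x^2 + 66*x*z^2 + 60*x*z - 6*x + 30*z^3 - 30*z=x^2*(12*z - 4) + x*(66*z^2 - 136*z + 38) + 30*z^3 - 94*z^2 + 82*z - 18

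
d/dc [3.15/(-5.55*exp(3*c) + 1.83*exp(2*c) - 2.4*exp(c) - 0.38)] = (52.4475*exp(2*c) - 11.529*exp(c) + 7.56)*exp(c)/(5.55*exp(3*c) - 1.83*exp(2*c) + 2.4*exp(c) + 0.38)^2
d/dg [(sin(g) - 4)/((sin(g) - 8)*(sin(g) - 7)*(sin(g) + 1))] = 2*(-sin(g)^3 + 13*sin(g)^2 - 56*sin(g) + 110)*cos(g)/((sin(g) - 8)^2*(sin(g) - 7)^2*(sin(g) + 1)^2)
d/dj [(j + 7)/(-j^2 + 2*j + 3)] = (-j^2 + 2*j + 2*(j - 1)*(j + 7) + 3)/(-j^2 + 2*j + 3)^2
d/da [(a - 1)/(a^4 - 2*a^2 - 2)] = (a^4 - 2*a^2 - 4*a*(a - 1)*(a^2 - 1) - 2)/(-a^4 + 2*a^2 + 2)^2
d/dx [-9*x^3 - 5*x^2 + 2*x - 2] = -27*x^2 - 10*x + 2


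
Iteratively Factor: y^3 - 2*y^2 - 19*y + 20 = (y - 1)*(y^2 - y - 20) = (y - 1)*(y + 4)*(y - 5)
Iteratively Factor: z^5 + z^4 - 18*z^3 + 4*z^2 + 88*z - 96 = (z + 3)*(z^4 - 2*z^3 - 12*z^2 + 40*z - 32) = (z - 2)*(z + 3)*(z^3 - 12*z + 16) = (z - 2)*(z + 3)*(z + 4)*(z^2 - 4*z + 4) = (z - 2)^2*(z + 3)*(z + 4)*(z - 2)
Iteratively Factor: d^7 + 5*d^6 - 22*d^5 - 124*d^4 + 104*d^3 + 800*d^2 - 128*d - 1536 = (d - 2)*(d^6 + 7*d^5 - 8*d^4 - 140*d^3 - 176*d^2 + 448*d + 768) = (d - 2)*(d + 4)*(d^5 + 3*d^4 - 20*d^3 - 60*d^2 + 64*d + 192) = (d - 2)*(d + 2)*(d + 4)*(d^4 + d^3 - 22*d^2 - 16*d + 96) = (d - 2)*(d + 2)*(d + 3)*(d + 4)*(d^3 - 2*d^2 - 16*d + 32) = (d - 2)^2*(d + 2)*(d + 3)*(d + 4)*(d^2 - 16) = (d - 2)^2*(d + 2)*(d + 3)*(d + 4)^2*(d - 4)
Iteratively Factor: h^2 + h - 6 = (h - 2)*(h + 3)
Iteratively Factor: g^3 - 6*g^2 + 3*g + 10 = (g - 2)*(g^2 - 4*g - 5) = (g - 2)*(g + 1)*(g - 5)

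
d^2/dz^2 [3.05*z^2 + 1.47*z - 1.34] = 6.10000000000000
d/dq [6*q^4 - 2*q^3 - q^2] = 2*q*(12*q^2 - 3*q - 1)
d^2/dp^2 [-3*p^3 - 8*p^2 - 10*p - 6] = -18*p - 16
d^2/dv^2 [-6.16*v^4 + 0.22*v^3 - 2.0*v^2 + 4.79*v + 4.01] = -73.92*v^2 + 1.32*v - 4.0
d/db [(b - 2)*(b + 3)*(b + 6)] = b*(3*b + 14)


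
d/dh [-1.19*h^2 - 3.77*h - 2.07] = -2.38*h - 3.77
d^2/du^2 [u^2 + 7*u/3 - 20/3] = 2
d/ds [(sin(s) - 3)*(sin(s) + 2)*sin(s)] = (3*sin(s)^2 - 2*sin(s) - 6)*cos(s)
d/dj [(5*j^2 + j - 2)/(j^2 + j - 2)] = 4*j*(j - 4)/(j^4 + 2*j^3 - 3*j^2 - 4*j + 4)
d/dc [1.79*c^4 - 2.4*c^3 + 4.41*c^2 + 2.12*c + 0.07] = 7.16*c^3 - 7.2*c^2 + 8.82*c + 2.12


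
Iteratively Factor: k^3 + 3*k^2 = (k)*(k^2 + 3*k) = k*(k + 3)*(k)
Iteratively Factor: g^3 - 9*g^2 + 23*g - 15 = (g - 5)*(g^2 - 4*g + 3) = (g - 5)*(g - 1)*(g - 3)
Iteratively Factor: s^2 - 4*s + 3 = (s - 3)*(s - 1)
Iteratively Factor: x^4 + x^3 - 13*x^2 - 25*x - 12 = (x + 1)*(x^3 - 13*x - 12) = (x - 4)*(x + 1)*(x^2 + 4*x + 3) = (x - 4)*(x + 1)*(x + 3)*(x + 1)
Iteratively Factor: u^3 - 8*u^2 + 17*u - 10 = (u - 2)*(u^2 - 6*u + 5) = (u - 5)*(u - 2)*(u - 1)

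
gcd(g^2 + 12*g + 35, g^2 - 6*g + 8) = 1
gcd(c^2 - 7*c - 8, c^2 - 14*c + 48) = c - 8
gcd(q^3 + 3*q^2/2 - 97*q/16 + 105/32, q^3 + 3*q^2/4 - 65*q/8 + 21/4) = q^2 + 11*q/4 - 21/8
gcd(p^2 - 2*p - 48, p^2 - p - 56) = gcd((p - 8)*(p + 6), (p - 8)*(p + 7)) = p - 8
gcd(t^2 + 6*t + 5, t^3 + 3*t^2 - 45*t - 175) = t + 5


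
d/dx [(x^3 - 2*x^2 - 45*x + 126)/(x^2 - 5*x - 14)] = (x^4 - 10*x^3 + 13*x^2 - 196*x + 1260)/(x^4 - 10*x^3 - 3*x^2 + 140*x + 196)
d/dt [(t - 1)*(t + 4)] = 2*t + 3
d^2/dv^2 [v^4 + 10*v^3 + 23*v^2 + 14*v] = 12*v^2 + 60*v + 46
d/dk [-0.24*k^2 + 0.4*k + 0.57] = 0.4 - 0.48*k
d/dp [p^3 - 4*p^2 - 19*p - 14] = 3*p^2 - 8*p - 19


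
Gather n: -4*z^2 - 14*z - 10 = -4*z^2 - 14*z - 10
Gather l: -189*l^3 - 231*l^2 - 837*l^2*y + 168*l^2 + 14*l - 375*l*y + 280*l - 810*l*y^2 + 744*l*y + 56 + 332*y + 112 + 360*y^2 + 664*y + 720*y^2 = -189*l^3 + l^2*(-837*y - 63) + l*(-810*y^2 + 369*y + 294) + 1080*y^2 + 996*y + 168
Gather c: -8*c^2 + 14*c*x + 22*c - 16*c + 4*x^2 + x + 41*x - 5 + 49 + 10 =-8*c^2 + c*(14*x + 6) + 4*x^2 + 42*x + 54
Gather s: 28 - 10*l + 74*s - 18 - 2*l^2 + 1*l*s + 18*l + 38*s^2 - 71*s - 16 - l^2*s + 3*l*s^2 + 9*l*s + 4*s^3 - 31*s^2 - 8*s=-2*l^2 + 8*l + 4*s^3 + s^2*(3*l + 7) + s*(-l^2 + 10*l - 5) - 6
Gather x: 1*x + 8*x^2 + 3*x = 8*x^2 + 4*x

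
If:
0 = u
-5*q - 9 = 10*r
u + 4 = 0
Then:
No Solution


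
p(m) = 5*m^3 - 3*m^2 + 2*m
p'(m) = 15*m^2 - 6*m + 2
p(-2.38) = -89.16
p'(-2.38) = 101.25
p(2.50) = 64.38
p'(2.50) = 80.75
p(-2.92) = -155.90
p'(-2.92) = 147.42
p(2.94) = 107.01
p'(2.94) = 114.01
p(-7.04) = -1907.33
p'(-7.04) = 787.66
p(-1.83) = -44.35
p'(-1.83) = 63.21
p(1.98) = 31.01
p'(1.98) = 48.93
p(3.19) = 138.16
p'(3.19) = 135.50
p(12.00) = 8232.00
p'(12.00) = 2090.00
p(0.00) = 0.00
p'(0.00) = 2.00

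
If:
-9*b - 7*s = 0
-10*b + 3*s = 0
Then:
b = 0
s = 0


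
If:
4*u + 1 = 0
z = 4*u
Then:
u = -1/4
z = -1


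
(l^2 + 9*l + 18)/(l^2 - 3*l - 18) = (l + 6)/(l - 6)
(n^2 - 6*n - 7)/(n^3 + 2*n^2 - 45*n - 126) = (n + 1)/(n^2 + 9*n + 18)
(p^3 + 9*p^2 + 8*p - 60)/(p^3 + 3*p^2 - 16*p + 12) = (p + 5)/(p - 1)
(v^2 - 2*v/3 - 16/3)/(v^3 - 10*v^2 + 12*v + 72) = (v - 8/3)/(v^2 - 12*v + 36)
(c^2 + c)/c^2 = (c + 1)/c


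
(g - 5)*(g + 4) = g^2 - g - 20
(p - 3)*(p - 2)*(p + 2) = p^3 - 3*p^2 - 4*p + 12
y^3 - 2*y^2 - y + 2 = (y - 2)*(y - 1)*(y + 1)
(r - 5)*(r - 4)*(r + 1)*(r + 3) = r^4 - 5*r^3 - 13*r^2 + 53*r + 60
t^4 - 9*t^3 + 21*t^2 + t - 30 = (t - 5)*(t - 3)*(t - 2)*(t + 1)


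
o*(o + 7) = o^2 + 7*o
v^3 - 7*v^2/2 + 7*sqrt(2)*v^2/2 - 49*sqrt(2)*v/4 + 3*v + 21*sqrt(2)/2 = (v - 2)*(v - 3/2)*(v + 7*sqrt(2)/2)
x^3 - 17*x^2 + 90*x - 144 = (x - 8)*(x - 6)*(x - 3)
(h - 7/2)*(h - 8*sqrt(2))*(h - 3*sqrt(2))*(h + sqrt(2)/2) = h^4 - 21*sqrt(2)*h^3/2 - 7*h^3/2 + 37*h^2 + 147*sqrt(2)*h^2/4 - 259*h/2 + 24*sqrt(2)*h - 84*sqrt(2)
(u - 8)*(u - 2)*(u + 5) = u^3 - 5*u^2 - 34*u + 80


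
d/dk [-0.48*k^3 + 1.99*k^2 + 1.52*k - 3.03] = -1.44*k^2 + 3.98*k + 1.52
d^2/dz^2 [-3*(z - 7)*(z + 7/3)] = -6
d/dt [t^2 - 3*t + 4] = 2*t - 3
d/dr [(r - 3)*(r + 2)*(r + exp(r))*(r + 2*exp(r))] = 3*r^3*exp(r) + 4*r^3 + 4*r^2*exp(2*r) + 6*r^2*exp(r) - 3*r^2 - 24*r*exp(r) - 12*r - 26*exp(2*r) - 18*exp(r)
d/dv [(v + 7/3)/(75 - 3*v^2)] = (3*v^2 + 14*v + 75)/(9*(v^4 - 50*v^2 + 625))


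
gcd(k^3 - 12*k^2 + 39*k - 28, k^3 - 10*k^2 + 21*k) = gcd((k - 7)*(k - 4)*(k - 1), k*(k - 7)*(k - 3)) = k - 7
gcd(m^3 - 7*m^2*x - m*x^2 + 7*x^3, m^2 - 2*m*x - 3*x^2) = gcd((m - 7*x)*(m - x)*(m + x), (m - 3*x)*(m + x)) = m + x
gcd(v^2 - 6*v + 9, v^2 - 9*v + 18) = v - 3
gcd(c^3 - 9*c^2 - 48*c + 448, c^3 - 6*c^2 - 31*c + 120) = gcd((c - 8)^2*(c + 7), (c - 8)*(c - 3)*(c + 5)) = c - 8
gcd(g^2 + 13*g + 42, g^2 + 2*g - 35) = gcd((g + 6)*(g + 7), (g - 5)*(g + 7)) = g + 7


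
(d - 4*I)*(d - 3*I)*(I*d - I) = I*d^3 + 7*d^2 - I*d^2 - 7*d - 12*I*d + 12*I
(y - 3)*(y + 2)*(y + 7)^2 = y^4 + 13*y^3 + 29*y^2 - 133*y - 294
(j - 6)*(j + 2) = j^2 - 4*j - 12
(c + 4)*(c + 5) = c^2 + 9*c + 20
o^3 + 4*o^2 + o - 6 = (o - 1)*(o + 2)*(o + 3)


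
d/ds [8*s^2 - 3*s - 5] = 16*s - 3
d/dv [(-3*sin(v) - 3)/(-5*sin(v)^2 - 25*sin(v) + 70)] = 3*(-2*sin(v) + cos(v)^2 - 20)*cos(v)/(5*(sin(v)^2 + 5*sin(v) - 14)^2)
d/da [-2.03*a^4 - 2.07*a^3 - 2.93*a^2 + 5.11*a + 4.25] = -8.12*a^3 - 6.21*a^2 - 5.86*a + 5.11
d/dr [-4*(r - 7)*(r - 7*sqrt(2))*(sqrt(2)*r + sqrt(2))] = -12*sqrt(2)*r^2 + 48*sqrt(2)*r + 112*r - 336 + 28*sqrt(2)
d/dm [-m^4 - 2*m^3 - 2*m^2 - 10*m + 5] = -4*m^3 - 6*m^2 - 4*m - 10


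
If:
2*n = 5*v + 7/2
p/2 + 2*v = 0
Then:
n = 5*v/2 + 7/4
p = -4*v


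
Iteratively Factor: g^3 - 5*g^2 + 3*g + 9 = (g - 3)*(g^2 - 2*g - 3) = (g - 3)*(g + 1)*(g - 3)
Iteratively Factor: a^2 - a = (a)*(a - 1)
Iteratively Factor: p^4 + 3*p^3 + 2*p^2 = (p)*(p^3 + 3*p^2 + 2*p) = p^2*(p^2 + 3*p + 2) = p^2*(p + 2)*(p + 1)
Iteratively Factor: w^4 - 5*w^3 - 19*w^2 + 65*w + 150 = (w - 5)*(w^3 - 19*w - 30) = (w - 5)^2*(w^2 + 5*w + 6) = (w - 5)^2*(w + 3)*(w + 2)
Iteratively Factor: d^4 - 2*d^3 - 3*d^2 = (d + 1)*(d^3 - 3*d^2) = (d - 3)*(d + 1)*(d^2) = d*(d - 3)*(d + 1)*(d)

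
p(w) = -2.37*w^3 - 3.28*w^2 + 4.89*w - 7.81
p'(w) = -7.11*w^2 - 6.56*w + 4.89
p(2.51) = -53.68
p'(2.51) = -56.37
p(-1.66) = -14.12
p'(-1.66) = -3.81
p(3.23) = -106.10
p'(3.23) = -90.48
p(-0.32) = -9.63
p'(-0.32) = 6.26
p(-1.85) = -13.08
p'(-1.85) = -7.31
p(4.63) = -290.71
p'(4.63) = -177.90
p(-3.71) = 49.93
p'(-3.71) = -68.64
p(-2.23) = -8.74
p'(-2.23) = -15.84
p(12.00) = -4516.81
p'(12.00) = -1097.67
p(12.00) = -4516.81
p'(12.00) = -1097.67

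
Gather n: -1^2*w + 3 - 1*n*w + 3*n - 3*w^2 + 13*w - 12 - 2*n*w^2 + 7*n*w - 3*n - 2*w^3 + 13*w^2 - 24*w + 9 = n*(-2*w^2 + 6*w) - 2*w^3 + 10*w^2 - 12*w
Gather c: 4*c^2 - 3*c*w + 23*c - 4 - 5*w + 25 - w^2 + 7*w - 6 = 4*c^2 + c*(23 - 3*w) - w^2 + 2*w + 15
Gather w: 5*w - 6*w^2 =-6*w^2 + 5*w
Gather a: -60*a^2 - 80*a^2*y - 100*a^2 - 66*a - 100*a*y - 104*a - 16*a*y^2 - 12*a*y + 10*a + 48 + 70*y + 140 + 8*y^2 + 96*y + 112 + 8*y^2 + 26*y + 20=a^2*(-80*y - 160) + a*(-16*y^2 - 112*y - 160) + 16*y^2 + 192*y + 320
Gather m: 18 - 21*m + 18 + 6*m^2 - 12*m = 6*m^2 - 33*m + 36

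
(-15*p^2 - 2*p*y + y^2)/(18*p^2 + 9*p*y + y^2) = (-5*p + y)/(6*p + y)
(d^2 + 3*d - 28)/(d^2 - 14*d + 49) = (d^2 + 3*d - 28)/(d^2 - 14*d + 49)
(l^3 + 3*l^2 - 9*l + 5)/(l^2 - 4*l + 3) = (l^2 + 4*l - 5)/(l - 3)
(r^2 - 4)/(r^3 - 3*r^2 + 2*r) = (r + 2)/(r*(r - 1))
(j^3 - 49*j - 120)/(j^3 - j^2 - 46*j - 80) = (j + 3)/(j + 2)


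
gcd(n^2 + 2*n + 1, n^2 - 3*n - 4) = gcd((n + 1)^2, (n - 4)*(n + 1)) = n + 1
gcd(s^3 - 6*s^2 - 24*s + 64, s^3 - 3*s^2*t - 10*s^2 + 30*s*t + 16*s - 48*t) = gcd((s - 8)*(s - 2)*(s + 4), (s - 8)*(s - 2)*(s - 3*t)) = s^2 - 10*s + 16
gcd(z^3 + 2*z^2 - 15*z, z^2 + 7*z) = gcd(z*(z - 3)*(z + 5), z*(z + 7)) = z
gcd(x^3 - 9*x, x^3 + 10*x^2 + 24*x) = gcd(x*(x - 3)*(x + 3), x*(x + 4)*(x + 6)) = x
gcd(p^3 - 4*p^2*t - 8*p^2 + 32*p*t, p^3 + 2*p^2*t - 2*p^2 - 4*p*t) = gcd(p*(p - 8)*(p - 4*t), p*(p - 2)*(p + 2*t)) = p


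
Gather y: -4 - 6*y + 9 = 5 - 6*y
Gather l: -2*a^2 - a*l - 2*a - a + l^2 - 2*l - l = -2*a^2 - 3*a + l^2 + l*(-a - 3)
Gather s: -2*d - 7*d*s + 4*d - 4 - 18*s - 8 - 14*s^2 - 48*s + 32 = 2*d - 14*s^2 + s*(-7*d - 66) + 20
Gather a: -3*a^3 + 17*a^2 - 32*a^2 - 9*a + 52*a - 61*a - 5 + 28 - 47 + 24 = -3*a^3 - 15*a^2 - 18*a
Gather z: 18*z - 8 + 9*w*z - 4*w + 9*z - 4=-4*w + z*(9*w + 27) - 12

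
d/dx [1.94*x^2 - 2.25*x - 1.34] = 3.88*x - 2.25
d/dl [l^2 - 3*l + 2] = 2*l - 3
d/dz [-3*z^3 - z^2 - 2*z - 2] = -9*z^2 - 2*z - 2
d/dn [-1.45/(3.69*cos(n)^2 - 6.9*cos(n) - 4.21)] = (10.005 - 10.701*cos(n))*sin(n)/(-3.69*cos(n)^2 + 6.9*cos(n) + 4.21)^2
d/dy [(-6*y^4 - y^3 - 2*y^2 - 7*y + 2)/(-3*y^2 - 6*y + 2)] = (36*y^5 + 111*y^4 - 36*y^3 - 15*y^2 + 4*y - 2)/(9*y^4 + 36*y^3 + 24*y^2 - 24*y + 4)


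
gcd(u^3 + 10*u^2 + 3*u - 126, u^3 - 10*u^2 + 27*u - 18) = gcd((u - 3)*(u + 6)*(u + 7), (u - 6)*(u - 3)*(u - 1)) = u - 3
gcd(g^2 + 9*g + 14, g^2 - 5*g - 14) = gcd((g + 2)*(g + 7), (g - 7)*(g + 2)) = g + 2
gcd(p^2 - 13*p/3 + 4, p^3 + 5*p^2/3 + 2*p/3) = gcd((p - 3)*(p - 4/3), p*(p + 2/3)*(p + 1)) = 1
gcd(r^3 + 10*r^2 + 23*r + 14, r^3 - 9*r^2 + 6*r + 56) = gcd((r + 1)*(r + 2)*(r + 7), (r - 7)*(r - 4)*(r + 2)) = r + 2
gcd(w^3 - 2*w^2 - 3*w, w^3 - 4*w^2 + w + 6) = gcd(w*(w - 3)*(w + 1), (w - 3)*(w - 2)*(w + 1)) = w^2 - 2*w - 3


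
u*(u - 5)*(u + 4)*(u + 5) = u^4 + 4*u^3 - 25*u^2 - 100*u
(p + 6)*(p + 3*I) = p^2 + 6*p + 3*I*p + 18*I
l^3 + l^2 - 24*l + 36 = (l - 3)*(l - 2)*(l + 6)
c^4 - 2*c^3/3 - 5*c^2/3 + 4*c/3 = c*(c - 1)^2*(c + 4/3)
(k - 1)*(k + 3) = k^2 + 2*k - 3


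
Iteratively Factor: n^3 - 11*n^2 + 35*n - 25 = (n - 5)*(n^2 - 6*n + 5) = (n - 5)^2*(n - 1)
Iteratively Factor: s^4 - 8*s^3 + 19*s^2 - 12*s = (s - 3)*(s^3 - 5*s^2 + 4*s) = (s - 3)*(s - 1)*(s^2 - 4*s) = s*(s - 3)*(s - 1)*(s - 4)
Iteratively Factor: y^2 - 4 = (y - 2)*(y + 2)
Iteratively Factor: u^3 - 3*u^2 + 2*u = (u)*(u^2 - 3*u + 2) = u*(u - 1)*(u - 2)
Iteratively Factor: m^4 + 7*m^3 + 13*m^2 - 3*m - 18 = (m + 2)*(m^3 + 5*m^2 + 3*m - 9) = (m + 2)*(m + 3)*(m^2 + 2*m - 3) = (m - 1)*(m + 2)*(m + 3)*(m + 3)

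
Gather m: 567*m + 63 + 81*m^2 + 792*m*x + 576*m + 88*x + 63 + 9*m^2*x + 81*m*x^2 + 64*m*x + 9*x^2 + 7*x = m^2*(9*x + 81) + m*(81*x^2 + 856*x + 1143) + 9*x^2 + 95*x + 126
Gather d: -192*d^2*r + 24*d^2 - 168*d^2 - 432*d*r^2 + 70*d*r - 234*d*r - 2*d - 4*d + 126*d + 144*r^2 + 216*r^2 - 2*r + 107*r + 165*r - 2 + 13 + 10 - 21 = d^2*(-192*r - 144) + d*(-432*r^2 - 164*r + 120) + 360*r^2 + 270*r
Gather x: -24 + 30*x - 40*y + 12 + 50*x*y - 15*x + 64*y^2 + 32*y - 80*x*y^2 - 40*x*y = x*(-80*y^2 + 10*y + 15) + 64*y^2 - 8*y - 12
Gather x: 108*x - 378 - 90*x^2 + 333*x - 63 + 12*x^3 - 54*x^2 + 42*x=12*x^3 - 144*x^2 + 483*x - 441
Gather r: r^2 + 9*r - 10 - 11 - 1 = r^2 + 9*r - 22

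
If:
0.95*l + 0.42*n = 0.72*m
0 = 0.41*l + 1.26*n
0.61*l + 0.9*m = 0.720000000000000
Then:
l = 0.44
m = 0.50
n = -0.14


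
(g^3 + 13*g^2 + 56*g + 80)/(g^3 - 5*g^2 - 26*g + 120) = (g^2 + 8*g + 16)/(g^2 - 10*g + 24)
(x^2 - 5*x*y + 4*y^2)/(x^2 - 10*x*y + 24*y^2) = (x - y)/(x - 6*y)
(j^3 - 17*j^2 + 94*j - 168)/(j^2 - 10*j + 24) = j - 7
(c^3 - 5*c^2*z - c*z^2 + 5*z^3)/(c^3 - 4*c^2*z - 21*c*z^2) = (-c^3 + 5*c^2*z + c*z^2 - 5*z^3)/(c*(-c^2 + 4*c*z + 21*z^2))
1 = 1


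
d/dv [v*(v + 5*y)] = 2*v + 5*y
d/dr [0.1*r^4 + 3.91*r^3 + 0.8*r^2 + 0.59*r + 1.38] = 0.4*r^3 + 11.73*r^2 + 1.6*r + 0.59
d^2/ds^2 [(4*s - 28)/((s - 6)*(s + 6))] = 8*(s^3 - 21*s^2 + 108*s - 252)/(s^6 - 108*s^4 + 3888*s^2 - 46656)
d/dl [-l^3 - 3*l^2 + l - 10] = -3*l^2 - 6*l + 1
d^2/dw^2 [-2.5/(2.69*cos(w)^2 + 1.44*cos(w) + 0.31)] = (72.361*(1 - cos(w)^2)^2 + 29.052*cos(w)^3 + 33.0255*cos(w)^2 - 59.22*cos(w) - 78.5595)/(2.69*cos(w)^2 + 1.44*cos(w) + 0.31)^3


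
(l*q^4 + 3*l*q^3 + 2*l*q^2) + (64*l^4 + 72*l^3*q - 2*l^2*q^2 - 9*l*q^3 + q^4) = 64*l^4 + 72*l^3*q - 2*l^2*q^2 + l*q^4 - 6*l*q^3 + 2*l*q^2 + q^4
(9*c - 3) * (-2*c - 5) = -18*c^2 - 39*c + 15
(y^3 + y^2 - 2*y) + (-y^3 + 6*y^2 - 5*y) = 7*y^2 - 7*y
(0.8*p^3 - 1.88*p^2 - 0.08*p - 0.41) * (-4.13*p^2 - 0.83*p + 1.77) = -3.304*p^5 + 7.1004*p^4 + 3.3068*p^3 - 1.5679*p^2 + 0.1987*p - 0.7257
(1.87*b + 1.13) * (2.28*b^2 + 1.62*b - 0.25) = 4.2636*b^3 + 5.6058*b^2 + 1.3631*b - 0.2825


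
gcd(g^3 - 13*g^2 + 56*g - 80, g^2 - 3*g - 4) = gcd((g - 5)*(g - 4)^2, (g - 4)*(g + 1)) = g - 4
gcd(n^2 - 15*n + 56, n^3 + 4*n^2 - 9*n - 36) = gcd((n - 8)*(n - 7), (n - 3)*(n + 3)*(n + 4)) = 1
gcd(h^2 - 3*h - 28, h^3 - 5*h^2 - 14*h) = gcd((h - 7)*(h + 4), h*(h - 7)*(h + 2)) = h - 7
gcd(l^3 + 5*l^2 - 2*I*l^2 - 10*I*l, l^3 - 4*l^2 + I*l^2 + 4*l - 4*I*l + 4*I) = 1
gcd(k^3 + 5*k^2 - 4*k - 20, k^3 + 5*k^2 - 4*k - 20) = k^3 + 5*k^2 - 4*k - 20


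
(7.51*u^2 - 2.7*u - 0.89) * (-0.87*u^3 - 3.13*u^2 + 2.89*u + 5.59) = -6.5337*u^5 - 21.1573*u^4 + 30.9292*u^3 + 36.9636*u^2 - 17.6651*u - 4.9751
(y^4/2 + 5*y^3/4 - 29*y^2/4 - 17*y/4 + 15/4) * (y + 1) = y^5/2 + 7*y^4/4 - 6*y^3 - 23*y^2/2 - y/2 + 15/4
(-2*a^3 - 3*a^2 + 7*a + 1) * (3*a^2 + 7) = -6*a^5 - 9*a^4 + 7*a^3 - 18*a^2 + 49*a + 7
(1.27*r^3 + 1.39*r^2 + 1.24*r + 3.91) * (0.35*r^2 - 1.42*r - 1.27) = 0.4445*r^5 - 1.3169*r^4 - 3.1527*r^3 - 2.1576*r^2 - 7.127*r - 4.9657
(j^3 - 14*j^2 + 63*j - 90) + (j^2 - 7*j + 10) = j^3 - 13*j^2 + 56*j - 80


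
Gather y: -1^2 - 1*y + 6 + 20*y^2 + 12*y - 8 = 20*y^2 + 11*y - 3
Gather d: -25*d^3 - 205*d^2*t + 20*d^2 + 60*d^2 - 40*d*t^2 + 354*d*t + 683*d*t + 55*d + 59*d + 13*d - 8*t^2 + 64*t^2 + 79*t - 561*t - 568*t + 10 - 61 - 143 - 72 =-25*d^3 + d^2*(80 - 205*t) + d*(-40*t^2 + 1037*t + 127) + 56*t^2 - 1050*t - 266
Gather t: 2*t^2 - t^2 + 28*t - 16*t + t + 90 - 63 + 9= t^2 + 13*t + 36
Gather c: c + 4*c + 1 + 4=5*c + 5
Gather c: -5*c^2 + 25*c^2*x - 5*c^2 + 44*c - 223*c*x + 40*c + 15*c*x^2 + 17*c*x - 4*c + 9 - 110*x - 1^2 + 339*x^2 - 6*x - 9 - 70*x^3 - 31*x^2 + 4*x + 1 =c^2*(25*x - 10) + c*(15*x^2 - 206*x + 80) - 70*x^3 + 308*x^2 - 112*x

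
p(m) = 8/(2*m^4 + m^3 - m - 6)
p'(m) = 8*(-8*m^3 - 3*m^2 + 1)/(2*m^4 + m^3 - m - 6)^2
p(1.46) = 1.69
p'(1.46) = -10.79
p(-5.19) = 0.01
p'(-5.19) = 0.00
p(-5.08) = 0.01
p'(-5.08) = 0.01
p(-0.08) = -1.35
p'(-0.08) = 0.22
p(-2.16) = 0.27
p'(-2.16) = 0.62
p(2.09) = 0.20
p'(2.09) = -0.44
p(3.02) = 0.04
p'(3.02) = -0.06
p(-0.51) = -1.46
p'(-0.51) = 0.34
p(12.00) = 0.00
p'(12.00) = 0.00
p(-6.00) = 0.00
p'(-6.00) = 0.00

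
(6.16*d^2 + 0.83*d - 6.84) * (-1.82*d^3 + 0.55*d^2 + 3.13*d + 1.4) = -11.2112*d^5 + 1.8774*d^4 + 32.1861*d^3 + 7.4599*d^2 - 20.2472*d - 9.576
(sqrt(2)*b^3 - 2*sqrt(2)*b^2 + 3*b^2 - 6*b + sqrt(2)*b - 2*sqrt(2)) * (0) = 0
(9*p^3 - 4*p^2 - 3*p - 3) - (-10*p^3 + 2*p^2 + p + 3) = 19*p^3 - 6*p^2 - 4*p - 6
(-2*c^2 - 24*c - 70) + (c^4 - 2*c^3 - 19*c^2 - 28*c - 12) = c^4 - 2*c^3 - 21*c^2 - 52*c - 82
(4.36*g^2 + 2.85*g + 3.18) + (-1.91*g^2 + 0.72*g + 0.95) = 2.45*g^2 + 3.57*g + 4.13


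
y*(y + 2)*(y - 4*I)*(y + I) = y^4 + 2*y^3 - 3*I*y^3 + 4*y^2 - 6*I*y^2 + 8*y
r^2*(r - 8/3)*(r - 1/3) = r^4 - 3*r^3 + 8*r^2/9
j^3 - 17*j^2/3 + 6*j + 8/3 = (j - 4)*(j - 2)*(j + 1/3)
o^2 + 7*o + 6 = (o + 1)*(o + 6)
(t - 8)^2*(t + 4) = t^3 - 12*t^2 + 256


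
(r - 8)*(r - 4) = r^2 - 12*r + 32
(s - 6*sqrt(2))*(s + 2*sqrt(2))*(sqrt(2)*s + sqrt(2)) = sqrt(2)*s^3 - 8*s^2 + sqrt(2)*s^2 - 24*sqrt(2)*s - 8*s - 24*sqrt(2)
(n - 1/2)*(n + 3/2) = n^2 + n - 3/4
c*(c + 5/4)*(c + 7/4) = c^3 + 3*c^2 + 35*c/16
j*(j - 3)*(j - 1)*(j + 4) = j^4 - 13*j^2 + 12*j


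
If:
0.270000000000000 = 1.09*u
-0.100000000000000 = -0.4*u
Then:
No Solution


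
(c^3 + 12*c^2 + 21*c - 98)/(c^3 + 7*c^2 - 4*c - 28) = (c + 7)/(c + 2)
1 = 1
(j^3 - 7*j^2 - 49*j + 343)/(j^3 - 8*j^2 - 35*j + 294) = (j + 7)/(j + 6)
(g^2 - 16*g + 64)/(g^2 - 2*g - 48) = (g - 8)/(g + 6)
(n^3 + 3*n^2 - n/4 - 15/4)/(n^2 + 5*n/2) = n + 1/2 - 3/(2*n)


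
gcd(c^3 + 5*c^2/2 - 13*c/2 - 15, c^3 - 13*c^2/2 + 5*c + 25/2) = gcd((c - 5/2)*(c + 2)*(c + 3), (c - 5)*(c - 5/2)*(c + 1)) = c - 5/2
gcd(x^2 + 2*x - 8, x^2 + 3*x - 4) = x + 4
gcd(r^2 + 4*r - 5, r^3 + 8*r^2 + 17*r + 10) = r + 5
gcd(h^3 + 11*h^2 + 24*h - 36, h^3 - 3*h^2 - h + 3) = h - 1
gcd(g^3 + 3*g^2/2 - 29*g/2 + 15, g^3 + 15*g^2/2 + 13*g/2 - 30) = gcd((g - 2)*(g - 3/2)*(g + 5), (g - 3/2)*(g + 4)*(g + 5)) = g^2 + 7*g/2 - 15/2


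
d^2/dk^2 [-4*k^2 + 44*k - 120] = -8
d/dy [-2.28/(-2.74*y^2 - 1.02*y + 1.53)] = (-12.4944*y - 2.3256)/(2.74*y^2 + 1.02*y - 1.53)^2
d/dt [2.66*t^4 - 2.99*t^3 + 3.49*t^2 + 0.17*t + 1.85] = 10.64*t^3 - 8.97*t^2 + 6.98*t + 0.17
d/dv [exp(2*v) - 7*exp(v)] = (2*exp(v) - 7)*exp(v)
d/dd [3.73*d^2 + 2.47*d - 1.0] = 7.46*d + 2.47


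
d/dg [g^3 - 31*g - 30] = 3*g^2 - 31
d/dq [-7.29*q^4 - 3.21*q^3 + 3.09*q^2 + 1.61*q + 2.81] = -29.16*q^3 - 9.63*q^2 + 6.18*q + 1.61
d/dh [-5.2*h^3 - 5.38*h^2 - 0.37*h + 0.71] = -15.6*h^2 - 10.76*h - 0.37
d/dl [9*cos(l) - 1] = -9*sin(l)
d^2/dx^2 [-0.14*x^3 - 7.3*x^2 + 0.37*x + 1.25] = -0.84*x - 14.6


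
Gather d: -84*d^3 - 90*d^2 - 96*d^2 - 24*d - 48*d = -84*d^3 - 186*d^2 - 72*d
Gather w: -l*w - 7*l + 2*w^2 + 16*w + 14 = -7*l + 2*w^2 + w*(16 - l) + 14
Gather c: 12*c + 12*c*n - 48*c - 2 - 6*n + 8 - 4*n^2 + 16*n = c*(12*n - 36) - 4*n^2 + 10*n + 6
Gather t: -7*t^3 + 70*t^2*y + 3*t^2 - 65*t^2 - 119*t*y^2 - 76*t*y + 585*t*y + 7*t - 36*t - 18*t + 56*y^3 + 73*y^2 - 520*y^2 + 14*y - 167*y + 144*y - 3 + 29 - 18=-7*t^3 + t^2*(70*y - 62) + t*(-119*y^2 + 509*y - 47) + 56*y^3 - 447*y^2 - 9*y + 8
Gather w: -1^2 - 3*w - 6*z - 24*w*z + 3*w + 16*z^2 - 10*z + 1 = -24*w*z + 16*z^2 - 16*z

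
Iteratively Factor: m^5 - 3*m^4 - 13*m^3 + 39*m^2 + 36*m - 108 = (m + 3)*(m^4 - 6*m^3 + 5*m^2 + 24*m - 36) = (m + 2)*(m + 3)*(m^3 - 8*m^2 + 21*m - 18) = (m - 2)*(m + 2)*(m + 3)*(m^2 - 6*m + 9) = (m - 3)*(m - 2)*(m + 2)*(m + 3)*(m - 3)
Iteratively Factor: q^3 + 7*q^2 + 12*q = (q)*(q^2 + 7*q + 12) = q*(q + 3)*(q + 4)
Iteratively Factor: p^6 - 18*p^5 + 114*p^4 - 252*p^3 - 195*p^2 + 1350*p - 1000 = (p - 5)*(p^5 - 13*p^4 + 49*p^3 - 7*p^2 - 230*p + 200) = (p - 5)*(p + 2)*(p^4 - 15*p^3 + 79*p^2 - 165*p + 100) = (p - 5)*(p - 1)*(p + 2)*(p^3 - 14*p^2 + 65*p - 100) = (p - 5)^2*(p - 1)*(p + 2)*(p^2 - 9*p + 20) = (p - 5)^2*(p - 4)*(p - 1)*(p + 2)*(p - 5)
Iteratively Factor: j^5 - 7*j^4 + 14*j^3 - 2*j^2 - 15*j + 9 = (j - 3)*(j^4 - 4*j^3 + 2*j^2 + 4*j - 3) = (j - 3)^2*(j^3 - j^2 - j + 1) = (j - 3)^2*(j + 1)*(j^2 - 2*j + 1) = (j - 3)^2*(j - 1)*(j + 1)*(j - 1)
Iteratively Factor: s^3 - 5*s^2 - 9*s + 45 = (s + 3)*(s^2 - 8*s + 15) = (s - 5)*(s + 3)*(s - 3)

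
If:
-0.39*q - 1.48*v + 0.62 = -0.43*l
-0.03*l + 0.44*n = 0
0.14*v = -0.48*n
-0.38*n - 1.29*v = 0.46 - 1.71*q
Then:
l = -0.61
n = -0.04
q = 0.37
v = 0.14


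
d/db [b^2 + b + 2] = 2*b + 1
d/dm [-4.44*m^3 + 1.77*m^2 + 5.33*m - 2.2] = -13.32*m^2 + 3.54*m + 5.33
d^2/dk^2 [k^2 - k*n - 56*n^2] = 2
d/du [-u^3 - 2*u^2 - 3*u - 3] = -3*u^2 - 4*u - 3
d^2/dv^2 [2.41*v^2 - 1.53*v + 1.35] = 4.82000000000000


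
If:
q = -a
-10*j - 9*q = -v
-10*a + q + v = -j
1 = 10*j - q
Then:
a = 11/211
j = 20/211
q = -11/211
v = 101/211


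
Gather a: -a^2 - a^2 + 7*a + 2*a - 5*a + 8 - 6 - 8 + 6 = -2*a^2 + 4*a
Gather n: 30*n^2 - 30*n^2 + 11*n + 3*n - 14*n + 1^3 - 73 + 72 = 0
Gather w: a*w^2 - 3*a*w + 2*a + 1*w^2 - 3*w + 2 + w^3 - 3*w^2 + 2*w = 2*a + w^3 + w^2*(a - 2) + w*(-3*a - 1) + 2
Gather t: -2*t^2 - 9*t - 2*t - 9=-2*t^2 - 11*t - 9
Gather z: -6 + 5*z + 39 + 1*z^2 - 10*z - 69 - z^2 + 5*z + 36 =0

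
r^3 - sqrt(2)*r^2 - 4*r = r*(r - 2*sqrt(2))*(r + sqrt(2))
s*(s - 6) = s^2 - 6*s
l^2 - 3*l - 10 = (l - 5)*(l + 2)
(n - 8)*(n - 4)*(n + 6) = n^3 - 6*n^2 - 40*n + 192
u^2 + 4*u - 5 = (u - 1)*(u + 5)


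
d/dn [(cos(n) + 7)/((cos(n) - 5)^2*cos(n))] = (21*cos(n) + cos(2*n) - 34)*sin(n)/((cos(n) - 5)^3*cos(n)^2)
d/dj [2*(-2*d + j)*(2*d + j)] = 4*j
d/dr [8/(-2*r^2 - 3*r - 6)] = 8*(4*r + 3)/(2*r^2 + 3*r + 6)^2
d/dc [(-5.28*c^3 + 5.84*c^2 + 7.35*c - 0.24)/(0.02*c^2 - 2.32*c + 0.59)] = (-0.1056*c^4 + 24.4992*c^3 - 23.0414*c^2 + 6.9008*c + 3.7797)/(0.0004*c^4 - 0.0928*c^3 + 5.406*c^2 - 2.7376*c + 0.3481)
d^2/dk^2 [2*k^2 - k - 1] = 4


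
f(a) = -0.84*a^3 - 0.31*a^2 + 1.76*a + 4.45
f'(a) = -2.52*a^2 - 0.62*a + 1.76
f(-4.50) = 66.80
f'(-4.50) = -46.48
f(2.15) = -1.55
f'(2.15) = -11.22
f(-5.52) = 126.57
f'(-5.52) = -71.60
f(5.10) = -106.06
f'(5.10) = -66.95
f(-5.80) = 147.71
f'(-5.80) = -79.42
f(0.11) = 4.64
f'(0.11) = 1.66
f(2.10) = -1.00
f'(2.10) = -10.66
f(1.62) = 2.92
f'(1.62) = -5.86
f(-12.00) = 1390.21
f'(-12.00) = -353.68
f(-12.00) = 1390.21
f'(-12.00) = -353.68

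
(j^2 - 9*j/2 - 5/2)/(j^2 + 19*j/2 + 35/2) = (2*j^2 - 9*j - 5)/(2*j^2 + 19*j + 35)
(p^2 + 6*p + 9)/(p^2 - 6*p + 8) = (p^2 + 6*p + 9)/(p^2 - 6*p + 8)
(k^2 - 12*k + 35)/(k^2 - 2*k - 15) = (k - 7)/(k + 3)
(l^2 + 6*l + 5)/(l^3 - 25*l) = (l + 1)/(l*(l - 5))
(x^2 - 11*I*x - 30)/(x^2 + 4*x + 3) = (x^2 - 11*I*x - 30)/(x^2 + 4*x + 3)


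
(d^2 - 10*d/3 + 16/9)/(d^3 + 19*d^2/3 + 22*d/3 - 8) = (d - 8/3)/(d^2 + 7*d + 12)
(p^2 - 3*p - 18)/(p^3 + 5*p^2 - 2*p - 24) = (p - 6)/(p^2 + 2*p - 8)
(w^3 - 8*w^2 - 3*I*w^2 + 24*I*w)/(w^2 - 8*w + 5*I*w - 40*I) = w*(w - 3*I)/(w + 5*I)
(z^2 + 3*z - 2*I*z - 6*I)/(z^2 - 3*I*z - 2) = (z + 3)/(z - I)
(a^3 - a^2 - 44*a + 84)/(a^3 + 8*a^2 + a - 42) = (a - 6)/(a + 3)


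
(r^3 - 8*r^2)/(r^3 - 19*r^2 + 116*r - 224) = r^2/(r^2 - 11*r + 28)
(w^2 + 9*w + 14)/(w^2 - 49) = (w + 2)/(w - 7)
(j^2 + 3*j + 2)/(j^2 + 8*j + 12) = (j + 1)/(j + 6)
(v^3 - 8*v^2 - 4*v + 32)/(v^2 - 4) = v - 8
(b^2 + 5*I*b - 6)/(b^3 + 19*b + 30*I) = 1/(b - 5*I)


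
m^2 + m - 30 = (m - 5)*(m + 6)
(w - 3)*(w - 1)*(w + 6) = w^3 + 2*w^2 - 21*w + 18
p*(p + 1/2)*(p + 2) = p^3 + 5*p^2/2 + p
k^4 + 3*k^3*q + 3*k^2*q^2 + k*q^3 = k*(k + q)^3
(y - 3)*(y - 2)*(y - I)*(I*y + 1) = I*y^4 + 2*y^3 - 5*I*y^3 - 10*y^2 + 5*I*y^2 + 12*y + 5*I*y - 6*I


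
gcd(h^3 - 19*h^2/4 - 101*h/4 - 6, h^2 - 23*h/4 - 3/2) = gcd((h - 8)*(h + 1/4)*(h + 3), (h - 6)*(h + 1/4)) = h + 1/4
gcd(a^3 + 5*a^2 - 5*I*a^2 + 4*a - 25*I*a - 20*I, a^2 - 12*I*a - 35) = a - 5*I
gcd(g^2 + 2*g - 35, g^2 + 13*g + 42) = g + 7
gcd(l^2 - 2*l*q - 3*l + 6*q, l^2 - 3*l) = l - 3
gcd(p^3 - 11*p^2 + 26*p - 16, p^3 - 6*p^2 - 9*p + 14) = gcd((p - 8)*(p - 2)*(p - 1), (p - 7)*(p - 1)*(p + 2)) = p - 1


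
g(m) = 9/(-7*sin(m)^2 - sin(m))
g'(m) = 9*(14*sin(m)*cos(m) + cos(m))/(-7*sin(m)^2 - sin(m))^2 = 9*(14/tan(m) + cos(m)/sin(m)^2)/(7*sin(m) + 1)^2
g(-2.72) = -11.80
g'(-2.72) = 66.71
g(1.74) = -1.16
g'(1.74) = -0.37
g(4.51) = -1.57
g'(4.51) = 0.70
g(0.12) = -40.90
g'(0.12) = 493.89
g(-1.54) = -1.50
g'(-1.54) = -0.10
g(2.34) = -2.08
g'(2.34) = -3.69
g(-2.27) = -2.70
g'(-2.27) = 5.06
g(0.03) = -247.98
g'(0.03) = 9697.41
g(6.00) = -33.70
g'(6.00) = -352.71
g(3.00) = -32.08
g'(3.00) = -336.92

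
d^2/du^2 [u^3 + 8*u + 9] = 6*u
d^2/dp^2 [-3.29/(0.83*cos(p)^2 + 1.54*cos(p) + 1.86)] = (9.065924*(1 - cos(p)^2)^2 + 12.615834*cos(p)^3 - 7.980882*cos(p)^2 - 34.655544*cos(p) - 14.512848)/(0.83*cos(p)^2 + 1.54*cos(p) + 1.86)^3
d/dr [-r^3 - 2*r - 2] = -3*r^2 - 2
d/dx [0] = 0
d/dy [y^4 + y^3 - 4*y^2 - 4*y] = 4*y^3 + 3*y^2 - 8*y - 4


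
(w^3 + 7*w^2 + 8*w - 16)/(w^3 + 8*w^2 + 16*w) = (w - 1)/w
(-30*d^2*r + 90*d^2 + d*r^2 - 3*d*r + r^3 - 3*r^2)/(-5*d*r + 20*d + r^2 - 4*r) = (6*d*r - 18*d + r^2 - 3*r)/(r - 4)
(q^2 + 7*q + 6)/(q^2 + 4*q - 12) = (q + 1)/(q - 2)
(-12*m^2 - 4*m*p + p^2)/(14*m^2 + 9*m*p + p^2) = (-6*m + p)/(7*m + p)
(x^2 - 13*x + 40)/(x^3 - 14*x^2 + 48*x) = (x - 5)/(x*(x - 6))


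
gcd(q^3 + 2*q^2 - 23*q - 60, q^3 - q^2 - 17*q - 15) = q^2 - 2*q - 15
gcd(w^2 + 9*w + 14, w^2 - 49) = w + 7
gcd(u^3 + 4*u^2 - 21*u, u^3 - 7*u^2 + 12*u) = u^2 - 3*u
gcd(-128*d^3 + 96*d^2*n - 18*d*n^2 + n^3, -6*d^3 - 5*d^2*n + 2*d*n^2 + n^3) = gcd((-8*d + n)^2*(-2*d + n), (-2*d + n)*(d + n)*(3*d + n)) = 2*d - n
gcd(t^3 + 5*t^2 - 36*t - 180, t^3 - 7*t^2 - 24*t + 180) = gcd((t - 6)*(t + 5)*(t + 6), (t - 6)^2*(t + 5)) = t^2 - t - 30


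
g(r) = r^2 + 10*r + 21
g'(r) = 2*r + 10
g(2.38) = 50.46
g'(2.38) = 14.76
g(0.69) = 28.38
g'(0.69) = 11.38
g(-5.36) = -3.87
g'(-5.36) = -0.72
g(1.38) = 36.70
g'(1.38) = 12.76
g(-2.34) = 3.08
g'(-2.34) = 5.32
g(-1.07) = 11.44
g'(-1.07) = 7.86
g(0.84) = 30.11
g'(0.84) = 11.68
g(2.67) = 54.83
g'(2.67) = 15.34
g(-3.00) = 0.00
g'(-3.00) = 4.00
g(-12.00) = 45.00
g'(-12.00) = -14.00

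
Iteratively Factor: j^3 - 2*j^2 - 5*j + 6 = (j - 1)*(j^2 - j - 6) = (j - 1)*(j + 2)*(j - 3)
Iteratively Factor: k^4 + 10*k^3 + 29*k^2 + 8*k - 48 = (k + 3)*(k^3 + 7*k^2 + 8*k - 16) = (k + 3)*(k + 4)*(k^2 + 3*k - 4) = (k + 3)*(k + 4)^2*(k - 1)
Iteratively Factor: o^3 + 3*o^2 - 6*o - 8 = (o + 4)*(o^2 - o - 2) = (o - 2)*(o + 4)*(o + 1)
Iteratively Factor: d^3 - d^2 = (d)*(d^2 - d) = d*(d - 1)*(d)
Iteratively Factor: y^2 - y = (y - 1)*(y)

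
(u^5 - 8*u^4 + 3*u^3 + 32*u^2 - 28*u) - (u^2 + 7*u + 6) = u^5 - 8*u^4 + 3*u^3 + 31*u^2 - 35*u - 6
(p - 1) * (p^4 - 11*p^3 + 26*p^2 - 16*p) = p^5 - 12*p^4 + 37*p^3 - 42*p^2 + 16*p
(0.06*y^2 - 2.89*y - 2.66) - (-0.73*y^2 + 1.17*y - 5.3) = 0.79*y^2 - 4.06*y + 2.64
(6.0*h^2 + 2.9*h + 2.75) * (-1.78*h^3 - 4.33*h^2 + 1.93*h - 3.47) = -10.68*h^5 - 31.142*h^4 - 5.872*h^3 - 27.1305*h^2 - 4.7555*h - 9.5425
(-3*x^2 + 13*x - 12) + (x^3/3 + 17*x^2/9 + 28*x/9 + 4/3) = x^3/3 - 10*x^2/9 + 145*x/9 - 32/3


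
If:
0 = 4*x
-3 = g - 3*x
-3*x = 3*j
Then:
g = -3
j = 0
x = 0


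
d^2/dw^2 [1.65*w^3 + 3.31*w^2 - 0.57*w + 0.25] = 9.9*w + 6.62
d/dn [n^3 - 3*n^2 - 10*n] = 3*n^2 - 6*n - 10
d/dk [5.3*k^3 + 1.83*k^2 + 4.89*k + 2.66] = 15.9*k^2 + 3.66*k + 4.89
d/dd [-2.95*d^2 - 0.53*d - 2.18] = -5.9*d - 0.53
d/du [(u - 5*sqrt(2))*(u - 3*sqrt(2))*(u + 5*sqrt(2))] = 3*u^2 - 6*sqrt(2)*u - 50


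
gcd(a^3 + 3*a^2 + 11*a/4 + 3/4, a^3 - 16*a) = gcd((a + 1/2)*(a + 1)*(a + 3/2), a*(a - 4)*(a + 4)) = 1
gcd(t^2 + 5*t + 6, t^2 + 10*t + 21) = t + 3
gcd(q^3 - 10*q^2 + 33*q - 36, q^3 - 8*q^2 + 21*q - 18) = q^2 - 6*q + 9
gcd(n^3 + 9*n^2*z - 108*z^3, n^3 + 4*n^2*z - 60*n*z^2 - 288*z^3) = n^2 + 12*n*z + 36*z^2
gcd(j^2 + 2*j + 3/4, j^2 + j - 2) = 1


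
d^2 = d^2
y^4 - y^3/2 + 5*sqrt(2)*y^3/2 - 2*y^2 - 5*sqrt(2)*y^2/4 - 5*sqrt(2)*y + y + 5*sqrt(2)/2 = (y - 1/2)*(y - sqrt(2))*(y + sqrt(2))*(y + 5*sqrt(2)/2)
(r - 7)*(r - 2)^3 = r^4 - 13*r^3 + 54*r^2 - 92*r + 56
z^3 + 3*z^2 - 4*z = z*(z - 1)*(z + 4)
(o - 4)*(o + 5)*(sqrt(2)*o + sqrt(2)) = sqrt(2)*o^3 + 2*sqrt(2)*o^2 - 19*sqrt(2)*o - 20*sqrt(2)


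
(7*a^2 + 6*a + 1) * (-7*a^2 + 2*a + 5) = -49*a^4 - 28*a^3 + 40*a^2 + 32*a + 5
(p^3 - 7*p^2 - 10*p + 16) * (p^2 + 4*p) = p^5 - 3*p^4 - 38*p^3 - 24*p^2 + 64*p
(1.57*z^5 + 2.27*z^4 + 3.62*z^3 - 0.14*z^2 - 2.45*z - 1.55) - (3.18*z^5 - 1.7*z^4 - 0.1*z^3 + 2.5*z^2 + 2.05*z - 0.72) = -1.61*z^5 + 3.97*z^4 + 3.72*z^3 - 2.64*z^2 - 4.5*z - 0.83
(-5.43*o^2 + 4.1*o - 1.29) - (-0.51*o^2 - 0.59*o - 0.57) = -4.92*o^2 + 4.69*o - 0.72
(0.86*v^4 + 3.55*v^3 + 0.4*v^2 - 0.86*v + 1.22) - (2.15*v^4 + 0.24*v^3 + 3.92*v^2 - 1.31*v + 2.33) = -1.29*v^4 + 3.31*v^3 - 3.52*v^2 + 0.45*v - 1.11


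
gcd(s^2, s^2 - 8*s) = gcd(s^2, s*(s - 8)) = s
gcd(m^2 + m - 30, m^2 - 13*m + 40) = m - 5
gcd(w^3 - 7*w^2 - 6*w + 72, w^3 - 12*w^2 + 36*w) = w - 6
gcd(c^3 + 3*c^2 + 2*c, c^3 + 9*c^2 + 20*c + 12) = c^2 + 3*c + 2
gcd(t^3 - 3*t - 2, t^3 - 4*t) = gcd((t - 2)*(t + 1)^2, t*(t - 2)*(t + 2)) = t - 2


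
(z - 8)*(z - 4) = z^2 - 12*z + 32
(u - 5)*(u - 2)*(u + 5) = u^3 - 2*u^2 - 25*u + 50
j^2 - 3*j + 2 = (j - 2)*(j - 1)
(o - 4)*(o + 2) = o^2 - 2*o - 8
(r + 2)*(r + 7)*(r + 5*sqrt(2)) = r^3 + 5*sqrt(2)*r^2 + 9*r^2 + 14*r + 45*sqrt(2)*r + 70*sqrt(2)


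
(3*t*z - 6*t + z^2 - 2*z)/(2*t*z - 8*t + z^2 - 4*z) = (3*t*z - 6*t + z^2 - 2*z)/(2*t*z - 8*t + z^2 - 4*z)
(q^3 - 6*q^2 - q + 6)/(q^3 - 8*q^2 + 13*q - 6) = (q + 1)/(q - 1)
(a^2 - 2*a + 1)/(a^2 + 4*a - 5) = (a - 1)/(a + 5)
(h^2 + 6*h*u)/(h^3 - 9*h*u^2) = (h + 6*u)/(h^2 - 9*u^2)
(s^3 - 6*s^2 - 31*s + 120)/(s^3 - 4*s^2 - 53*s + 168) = (s + 5)/(s + 7)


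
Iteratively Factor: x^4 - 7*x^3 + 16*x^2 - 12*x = (x - 2)*(x^3 - 5*x^2 + 6*x) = (x - 2)^2*(x^2 - 3*x) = (x - 3)*(x - 2)^2*(x)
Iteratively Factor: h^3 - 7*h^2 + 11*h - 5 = (h - 5)*(h^2 - 2*h + 1) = (h - 5)*(h - 1)*(h - 1)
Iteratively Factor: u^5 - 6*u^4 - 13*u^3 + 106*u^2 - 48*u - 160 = (u - 2)*(u^4 - 4*u^3 - 21*u^2 + 64*u + 80) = (u - 2)*(u + 4)*(u^3 - 8*u^2 + 11*u + 20) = (u - 4)*(u - 2)*(u + 4)*(u^2 - 4*u - 5) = (u - 4)*(u - 2)*(u + 1)*(u + 4)*(u - 5)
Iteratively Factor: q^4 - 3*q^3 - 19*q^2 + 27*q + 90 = (q + 2)*(q^3 - 5*q^2 - 9*q + 45) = (q - 3)*(q + 2)*(q^2 - 2*q - 15) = (q - 3)*(q + 2)*(q + 3)*(q - 5)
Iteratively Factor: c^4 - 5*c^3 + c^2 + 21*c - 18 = (c - 3)*(c^3 - 2*c^2 - 5*c + 6) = (c - 3)*(c - 1)*(c^2 - c - 6) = (c - 3)^2*(c - 1)*(c + 2)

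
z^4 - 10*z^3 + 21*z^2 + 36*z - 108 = (z - 6)*(z - 3)^2*(z + 2)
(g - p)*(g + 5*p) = g^2 + 4*g*p - 5*p^2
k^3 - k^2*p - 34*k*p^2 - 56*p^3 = (k - 7*p)*(k + 2*p)*(k + 4*p)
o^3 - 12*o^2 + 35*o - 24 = (o - 8)*(o - 3)*(o - 1)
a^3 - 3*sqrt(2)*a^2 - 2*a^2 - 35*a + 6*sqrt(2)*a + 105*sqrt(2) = (a - 7)*(a + 5)*(a - 3*sqrt(2))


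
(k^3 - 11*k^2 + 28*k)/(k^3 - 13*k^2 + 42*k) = (k - 4)/(k - 6)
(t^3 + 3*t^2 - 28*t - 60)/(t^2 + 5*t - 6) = (t^2 - 3*t - 10)/(t - 1)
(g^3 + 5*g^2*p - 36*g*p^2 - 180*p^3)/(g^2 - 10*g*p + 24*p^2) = (-g^2 - 11*g*p - 30*p^2)/(-g + 4*p)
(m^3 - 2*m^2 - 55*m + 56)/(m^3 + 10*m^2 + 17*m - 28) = (m - 8)/(m + 4)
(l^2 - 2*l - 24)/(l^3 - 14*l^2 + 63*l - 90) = (l + 4)/(l^2 - 8*l + 15)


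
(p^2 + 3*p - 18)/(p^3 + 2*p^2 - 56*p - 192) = (p - 3)/(p^2 - 4*p - 32)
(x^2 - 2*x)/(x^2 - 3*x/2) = 2*(x - 2)/(2*x - 3)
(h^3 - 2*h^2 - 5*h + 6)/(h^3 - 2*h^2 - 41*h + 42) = (h^2 - h - 6)/(h^2 - h - 42)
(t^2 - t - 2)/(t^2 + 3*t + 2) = (t - 2)/(t + 2)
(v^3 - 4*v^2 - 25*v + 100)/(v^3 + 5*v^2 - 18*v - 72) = (v^2 - 25)/(v^2 + 9*v + 18)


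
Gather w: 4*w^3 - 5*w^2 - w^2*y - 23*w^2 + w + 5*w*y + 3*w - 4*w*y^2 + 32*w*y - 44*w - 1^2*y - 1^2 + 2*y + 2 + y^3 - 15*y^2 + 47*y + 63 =4*w^3 + w^2*(-y - 28) + w*(-4*y^2 + 37*y - 40) + y^3 - 15*y^2 + 48*y + 64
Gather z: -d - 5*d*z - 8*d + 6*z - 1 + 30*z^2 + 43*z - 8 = -9*d + 30*z^2 + z*(49 - 5*d) - 9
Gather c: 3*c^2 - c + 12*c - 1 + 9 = 3*c^2 + 11*c + 8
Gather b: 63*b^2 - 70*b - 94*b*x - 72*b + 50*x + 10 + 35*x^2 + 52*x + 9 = 63*b^2 + b*(-94*x - 142) + 35*x^2 + 102*x + 19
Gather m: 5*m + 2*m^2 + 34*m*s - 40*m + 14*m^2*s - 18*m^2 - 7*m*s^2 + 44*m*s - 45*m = m^2*(14*s - 16) + m*(-7*s^2 + 78*s - 80)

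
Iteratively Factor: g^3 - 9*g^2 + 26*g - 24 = (g - 2)*(g^2 - 7*g + 12) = (g - 4)*(g - 2)*(g - 3)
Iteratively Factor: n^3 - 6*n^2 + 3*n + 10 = (n - 2)*(n^2 - 4*n - 5) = (n - 5)*(n - 2)*(n + 1)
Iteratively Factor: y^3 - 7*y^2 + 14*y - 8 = (y - 4)*(y^2 - 3*y + 2) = (y - 4)*(y - 1)*(y - 2)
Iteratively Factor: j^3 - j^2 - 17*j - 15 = (j + 1)*(j^2 - 2*j - 15) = (j + 1)*(j + 3)*(j - 5)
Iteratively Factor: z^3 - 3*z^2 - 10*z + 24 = (z + 3)*(z^2 - 6*z + 8) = (z - 4)*(z + 3)*(z - 2)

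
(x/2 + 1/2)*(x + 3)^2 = x^3/2 + 7*x^2/2 + 15*x/2 + 9/2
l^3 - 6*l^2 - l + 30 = (l - 5)*(l - 3)*(l + 2)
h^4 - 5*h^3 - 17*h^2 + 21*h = h*(h - 7)*(h - 1)*(h + 3)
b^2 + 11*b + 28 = (b + 4)*(b + 7)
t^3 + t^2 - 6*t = t*(t - 2)*(t + 3)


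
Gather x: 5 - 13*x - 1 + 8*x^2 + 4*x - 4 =8*x^2 - 9*x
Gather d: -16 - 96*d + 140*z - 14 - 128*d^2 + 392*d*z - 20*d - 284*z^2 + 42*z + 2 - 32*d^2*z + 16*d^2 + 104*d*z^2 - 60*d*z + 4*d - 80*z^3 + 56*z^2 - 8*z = d^2*(-32*z - 112) + d*(104*z^2 + 332*z - 112) - 80*z^3 - 228*z^2 + 174*z - 28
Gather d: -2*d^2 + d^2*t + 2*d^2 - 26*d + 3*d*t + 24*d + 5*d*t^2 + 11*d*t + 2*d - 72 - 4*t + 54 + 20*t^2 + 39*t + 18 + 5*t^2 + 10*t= d^2*t + d*(5*t^2 + 14*t) + 25*t^2 + 45*t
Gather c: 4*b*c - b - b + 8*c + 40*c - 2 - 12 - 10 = -2*b + c*(4*b + 48) - 24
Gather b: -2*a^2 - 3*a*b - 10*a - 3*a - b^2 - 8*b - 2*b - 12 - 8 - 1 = -2*a^2 - 13*a - b^2 + b*(-3*a - 10) - 21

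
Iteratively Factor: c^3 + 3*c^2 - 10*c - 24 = (c + 2)*(c^2 + c - 12) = (c - 3)*(c + 2)*(c + 4)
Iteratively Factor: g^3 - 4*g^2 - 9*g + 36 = (g - 3)*(g^2 - g - 12) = (g - 3)*(g + 3)*(g - 4)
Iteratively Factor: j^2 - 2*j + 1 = (j - 1)*(j - 1)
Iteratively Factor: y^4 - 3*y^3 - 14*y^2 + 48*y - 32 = (y - 4)*(y^3 + y^2 - 10*y + 8) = (y - 4)*(y - 1)*(y^2 + 2*y - 8) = (y - 4)*(y - 1)*(y + 4)*(y - 2)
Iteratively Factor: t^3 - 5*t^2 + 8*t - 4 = (t - 2)*(t^2 - 3*t + 2) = (t - 2)^2*(t - 1)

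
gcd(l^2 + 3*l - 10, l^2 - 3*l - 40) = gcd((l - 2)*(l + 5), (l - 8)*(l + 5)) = l + 5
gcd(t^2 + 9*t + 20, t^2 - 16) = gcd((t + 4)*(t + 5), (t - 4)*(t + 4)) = t + 4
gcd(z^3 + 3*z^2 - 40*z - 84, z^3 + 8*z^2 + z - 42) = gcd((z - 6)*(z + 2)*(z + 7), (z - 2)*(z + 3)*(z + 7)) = z + 7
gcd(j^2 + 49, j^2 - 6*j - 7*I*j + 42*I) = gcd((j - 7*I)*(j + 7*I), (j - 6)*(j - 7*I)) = j - 7*I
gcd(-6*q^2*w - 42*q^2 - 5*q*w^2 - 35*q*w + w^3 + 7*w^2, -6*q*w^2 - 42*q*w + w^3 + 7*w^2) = 6*q*w + 42*q - w^2 - 7*w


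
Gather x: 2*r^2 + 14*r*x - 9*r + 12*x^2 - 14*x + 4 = 2*r^2 - 9*r + 12*x^2 + x*(14*r - 14) + 4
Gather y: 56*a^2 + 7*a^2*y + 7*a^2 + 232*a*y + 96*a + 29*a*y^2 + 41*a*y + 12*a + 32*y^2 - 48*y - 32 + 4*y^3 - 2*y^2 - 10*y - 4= 63*a^2 + 108*a + 4*y^3 + y^2*(29*a + 30) + y*(7*a^2 + 273*a - 58) - 36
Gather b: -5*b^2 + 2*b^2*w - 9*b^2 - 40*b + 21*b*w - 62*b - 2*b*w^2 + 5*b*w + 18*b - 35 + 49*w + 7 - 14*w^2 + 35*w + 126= b^2*(2*w - 14) + b*(-2*w^2 + 26*w - 84) - 14*w^2 + 84*w + 98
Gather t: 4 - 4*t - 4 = -4*t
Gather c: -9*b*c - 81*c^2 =-9*b*c - 81*c^2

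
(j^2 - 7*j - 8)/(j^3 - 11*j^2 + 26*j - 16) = (j + 1)/(j^2 - 3*j + 2)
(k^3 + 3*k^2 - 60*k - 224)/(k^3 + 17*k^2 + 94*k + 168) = (k - 8)/(k + 6)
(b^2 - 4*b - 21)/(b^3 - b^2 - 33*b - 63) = 1/(b + 3)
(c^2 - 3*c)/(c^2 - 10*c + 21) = c/(c - 7)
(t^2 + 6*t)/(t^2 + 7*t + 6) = t/(t + 1)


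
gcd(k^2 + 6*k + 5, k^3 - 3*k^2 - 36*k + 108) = 1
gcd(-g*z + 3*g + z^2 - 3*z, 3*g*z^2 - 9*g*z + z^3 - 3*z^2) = z - 3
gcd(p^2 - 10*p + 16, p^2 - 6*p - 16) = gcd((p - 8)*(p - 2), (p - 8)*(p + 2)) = p - 8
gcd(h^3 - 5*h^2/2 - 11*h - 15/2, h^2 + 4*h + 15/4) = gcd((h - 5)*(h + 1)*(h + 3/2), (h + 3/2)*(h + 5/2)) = h + 3/2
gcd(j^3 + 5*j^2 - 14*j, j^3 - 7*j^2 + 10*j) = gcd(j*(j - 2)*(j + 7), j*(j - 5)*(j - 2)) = j^2 - 2*j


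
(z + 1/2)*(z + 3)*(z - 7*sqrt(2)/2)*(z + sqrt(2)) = z^4 - 5*sqrt(2)*z^3/2 + 7*z^3/2 - 35*sqrt(2)*z^2/4 - 11*z^2/2 - 49*z/2 - 15*sqrt(2)*z/4 - 21/2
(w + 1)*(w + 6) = w^2 + 7*w + 6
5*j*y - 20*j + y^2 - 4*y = (5*j + y)*(y - 4)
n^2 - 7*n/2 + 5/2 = (n - 5/2)*(n - 1)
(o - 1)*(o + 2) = o^2 + o - 2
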